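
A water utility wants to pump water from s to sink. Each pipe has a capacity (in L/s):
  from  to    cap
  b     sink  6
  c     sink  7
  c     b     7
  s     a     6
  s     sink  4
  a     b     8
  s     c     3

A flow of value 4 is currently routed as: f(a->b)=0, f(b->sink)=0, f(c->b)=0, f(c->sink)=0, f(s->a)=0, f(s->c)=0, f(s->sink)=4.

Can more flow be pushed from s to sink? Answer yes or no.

Yes

Residual path s->c->sink has bottleneck 3 > 0.
Pushing 3 along it raises the flow to 7, so the given flow is not maximum.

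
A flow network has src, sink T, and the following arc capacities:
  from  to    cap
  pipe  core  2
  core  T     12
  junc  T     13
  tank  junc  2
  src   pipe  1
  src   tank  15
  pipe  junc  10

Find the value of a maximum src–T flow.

Augment src->tank->junc->T: bottleneck 2. Total 2.
Augment src->pipe->junc->T: bottleneck 1. Total 3.
No augmenting path remains in the residual graph.

3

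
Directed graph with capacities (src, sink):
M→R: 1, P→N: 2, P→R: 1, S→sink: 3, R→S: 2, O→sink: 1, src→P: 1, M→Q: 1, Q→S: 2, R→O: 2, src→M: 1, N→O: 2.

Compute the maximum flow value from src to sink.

2

Augment src→P→N→O→sink: bottleneck 1. Total 1.
Augment src→M→R→S→sink: bottleneck 1. Total 2.
No augmenting path remains in the residual graph.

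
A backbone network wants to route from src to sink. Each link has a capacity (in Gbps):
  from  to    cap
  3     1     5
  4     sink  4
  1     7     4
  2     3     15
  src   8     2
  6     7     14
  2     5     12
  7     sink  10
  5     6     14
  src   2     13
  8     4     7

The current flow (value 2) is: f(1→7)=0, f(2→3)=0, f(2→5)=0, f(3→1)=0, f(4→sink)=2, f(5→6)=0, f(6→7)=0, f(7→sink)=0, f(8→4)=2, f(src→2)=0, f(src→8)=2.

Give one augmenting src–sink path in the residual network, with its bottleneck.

Residual along src→2→5→6→7→sink: src→2: 13, 2→5: 12, 5→6: 14, 6→7: 14, 7→sink: 10.
Bottleneck = min = 10.

src→2→5→6→7→sink, bottleneck 10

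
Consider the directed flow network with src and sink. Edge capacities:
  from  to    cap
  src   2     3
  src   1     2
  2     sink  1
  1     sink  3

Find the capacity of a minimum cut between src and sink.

Max flow = 3 (via 2 augmenting paths).
In the residual at optimum, the set reachable from src is {2, src}.
Cut edges: src→1 (cap 2), 2→sink (cap 1). Sum = 3.

3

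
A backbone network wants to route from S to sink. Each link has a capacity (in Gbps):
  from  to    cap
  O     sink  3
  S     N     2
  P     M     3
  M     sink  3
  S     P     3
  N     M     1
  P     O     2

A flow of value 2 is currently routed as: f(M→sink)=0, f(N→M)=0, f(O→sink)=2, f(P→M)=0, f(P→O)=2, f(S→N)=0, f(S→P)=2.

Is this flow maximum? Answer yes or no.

No

Residual path S→P→M→sink has bottleneck 1 > 0.
Pushing 1 along it raises the flow to 3, so the given flow is not maximum.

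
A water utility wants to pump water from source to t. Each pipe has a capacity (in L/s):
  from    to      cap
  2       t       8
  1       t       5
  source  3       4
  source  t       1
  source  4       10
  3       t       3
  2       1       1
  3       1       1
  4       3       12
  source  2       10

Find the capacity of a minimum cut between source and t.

14

Max flow = 14 (via 5 augmenting paths).
In the residual at optimum, the set reachable from source is {2, 3, 4, source}.
Cut edges: source→t (cap 1), 2→1 (cap 1), 2→t (cap 8), 3→1 (cap 1), 3→t (cap 3). Sum = 14.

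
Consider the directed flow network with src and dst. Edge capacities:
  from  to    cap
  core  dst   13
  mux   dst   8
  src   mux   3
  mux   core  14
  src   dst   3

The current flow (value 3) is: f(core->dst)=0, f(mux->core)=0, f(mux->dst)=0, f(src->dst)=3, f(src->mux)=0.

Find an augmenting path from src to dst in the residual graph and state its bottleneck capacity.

src->mux->dst, bottleneck 3

Residual along src->mux->dst: src->mux: 3, mux->dst: 8.
Bottleneck = min = 3.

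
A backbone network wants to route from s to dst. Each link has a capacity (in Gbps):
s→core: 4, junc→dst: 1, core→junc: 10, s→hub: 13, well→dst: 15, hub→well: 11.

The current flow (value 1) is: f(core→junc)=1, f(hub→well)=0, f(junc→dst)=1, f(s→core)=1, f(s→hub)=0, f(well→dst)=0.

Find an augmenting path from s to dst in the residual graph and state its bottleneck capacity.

s→hub→well→dst, bottleneck 11

Residual along s→hub→well→dst: s→hub: 13, hub→well: 11, well→dst: 15.
Bottleneck = min = 11.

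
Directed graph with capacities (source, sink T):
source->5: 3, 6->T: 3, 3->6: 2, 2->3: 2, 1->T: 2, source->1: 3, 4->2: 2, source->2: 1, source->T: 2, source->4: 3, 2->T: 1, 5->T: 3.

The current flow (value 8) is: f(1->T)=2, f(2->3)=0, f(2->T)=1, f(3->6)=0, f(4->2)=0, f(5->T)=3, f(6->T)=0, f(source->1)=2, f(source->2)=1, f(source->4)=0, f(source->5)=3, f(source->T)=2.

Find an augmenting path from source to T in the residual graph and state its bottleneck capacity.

source->4->2->3->6->T, bottleneck 2

Residual along source->4->2->3->6->T: source->4: 3, 4->2: 2, 2->3: 2, 3->6: 2, 6->T: 3.
Bottleneck = min = 2.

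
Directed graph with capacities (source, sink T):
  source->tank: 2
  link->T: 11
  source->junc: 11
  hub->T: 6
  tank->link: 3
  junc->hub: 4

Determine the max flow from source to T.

Augment source->tank->link->T: bottleneck 2. Total 2.
Augment source->junc->hub->T: bottleneck 4. Total 6.
No augmenting path remains in the residual graph.

6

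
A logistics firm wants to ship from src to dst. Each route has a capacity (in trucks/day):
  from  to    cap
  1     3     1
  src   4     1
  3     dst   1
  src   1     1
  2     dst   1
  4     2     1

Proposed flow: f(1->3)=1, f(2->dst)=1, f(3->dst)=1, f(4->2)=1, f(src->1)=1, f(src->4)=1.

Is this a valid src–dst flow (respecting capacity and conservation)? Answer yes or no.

Yes

Every edge has 0 ≤ f(e) ≤ cap(e).
At each intermediate node, inflow equals outflow.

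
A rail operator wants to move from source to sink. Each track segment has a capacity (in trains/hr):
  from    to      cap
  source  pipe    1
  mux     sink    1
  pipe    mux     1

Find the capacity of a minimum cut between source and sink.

Max flow = 1 (via 1 augmenting path).
In the residual at optimum, the set reachable from source is {source}.
Cut edges: source->pipe (cap 1). Sum = 1.

1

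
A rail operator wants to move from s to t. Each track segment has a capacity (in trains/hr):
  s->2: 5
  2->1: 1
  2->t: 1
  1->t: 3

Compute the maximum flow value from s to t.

Augment s->2->t: bottleneck 1. Total 1.
Augment s->2->1->t: bottleneck 1. Total 2.
No augmenting path remains in the residual graph.

2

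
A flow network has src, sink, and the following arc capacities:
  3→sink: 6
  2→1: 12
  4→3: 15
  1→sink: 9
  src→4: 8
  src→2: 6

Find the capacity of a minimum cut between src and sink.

Max flow = 12 (via 2 augmenting paths).
In the residual at optimum, the set reachable from src is {3, 4, src}.
Cut edges: src→2 (cap 6), 3→sink (cap 6). Sum = 12.

12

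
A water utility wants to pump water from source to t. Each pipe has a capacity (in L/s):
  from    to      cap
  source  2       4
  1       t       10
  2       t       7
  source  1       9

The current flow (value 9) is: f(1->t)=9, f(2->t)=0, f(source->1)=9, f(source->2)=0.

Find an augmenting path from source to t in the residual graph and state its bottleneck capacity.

Residual along source->2->t: source->2: 4, 2->t: 7.
Bottleneck = min = 4.

source->2->t, bottleneck 4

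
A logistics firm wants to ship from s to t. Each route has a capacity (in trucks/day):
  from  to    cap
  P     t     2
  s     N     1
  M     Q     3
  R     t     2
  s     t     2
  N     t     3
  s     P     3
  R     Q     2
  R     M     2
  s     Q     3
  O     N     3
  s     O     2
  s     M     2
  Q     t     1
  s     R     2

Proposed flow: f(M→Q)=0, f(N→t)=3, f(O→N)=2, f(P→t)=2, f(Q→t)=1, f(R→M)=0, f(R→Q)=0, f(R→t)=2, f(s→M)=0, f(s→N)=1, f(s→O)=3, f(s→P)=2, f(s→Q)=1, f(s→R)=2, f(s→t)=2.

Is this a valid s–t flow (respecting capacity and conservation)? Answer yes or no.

Capacity violated on s→O: flow 3 > capacity 2.

No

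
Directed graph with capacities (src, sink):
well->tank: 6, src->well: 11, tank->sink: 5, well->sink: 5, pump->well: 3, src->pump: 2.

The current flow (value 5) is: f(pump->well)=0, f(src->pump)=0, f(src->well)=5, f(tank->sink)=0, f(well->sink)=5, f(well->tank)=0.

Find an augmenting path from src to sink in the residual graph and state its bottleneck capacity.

src->well->tank->sink, bottleneck 5

Residual along src->well->tank->sink: src->well: 6, well->tank: 6, tank->sink: 5.
Bottleneck = min = 5.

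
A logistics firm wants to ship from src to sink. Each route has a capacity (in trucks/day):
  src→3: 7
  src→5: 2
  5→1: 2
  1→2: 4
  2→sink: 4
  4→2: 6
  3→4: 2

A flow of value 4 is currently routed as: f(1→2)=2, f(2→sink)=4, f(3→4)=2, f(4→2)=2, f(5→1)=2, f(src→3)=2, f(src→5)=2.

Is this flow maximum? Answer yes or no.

Yes

Residual reachable from src: {3, src}; sink is not reachable.
Saturated cut: src→5, 3→4 with total capacity 4 = current flow value. Flow is maximum.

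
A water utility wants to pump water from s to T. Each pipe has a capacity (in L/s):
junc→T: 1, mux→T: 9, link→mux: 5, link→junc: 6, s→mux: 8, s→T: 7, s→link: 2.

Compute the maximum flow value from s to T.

17

Augment s→T: bottleneck 7. Total 7.
Augment s→mux→T: bottleneck 8. Total 15.
Augment s→link→junc→T: bottleneck 1. Total 16.
Augment s→link→mux→T: bottleneck 1. Total 17.
No augmenting path remains in the residual graph.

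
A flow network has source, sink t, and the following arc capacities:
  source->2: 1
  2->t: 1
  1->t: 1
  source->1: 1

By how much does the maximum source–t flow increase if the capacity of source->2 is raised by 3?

0

Original max flow = 2.
Even with extra capacity on source->2, another cut of capacity 2 remains binding.
New max flow = 2. Increase = 0.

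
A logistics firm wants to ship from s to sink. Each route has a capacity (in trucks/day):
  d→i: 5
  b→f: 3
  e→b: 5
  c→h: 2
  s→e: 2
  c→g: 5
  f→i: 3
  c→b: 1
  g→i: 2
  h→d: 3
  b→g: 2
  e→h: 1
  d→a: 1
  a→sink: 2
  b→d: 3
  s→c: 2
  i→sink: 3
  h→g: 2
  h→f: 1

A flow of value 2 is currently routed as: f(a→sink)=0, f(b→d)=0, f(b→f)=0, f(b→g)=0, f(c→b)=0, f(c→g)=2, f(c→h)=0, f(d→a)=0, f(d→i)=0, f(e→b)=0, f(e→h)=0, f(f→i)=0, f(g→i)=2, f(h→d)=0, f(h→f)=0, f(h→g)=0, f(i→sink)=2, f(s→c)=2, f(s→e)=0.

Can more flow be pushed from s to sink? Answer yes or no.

Residual path s→e→b→d→a→sink has bottleneck 1 > 0.
Pushing 1 along it raises the flow to 3, so the given flow is not maximum.

Yes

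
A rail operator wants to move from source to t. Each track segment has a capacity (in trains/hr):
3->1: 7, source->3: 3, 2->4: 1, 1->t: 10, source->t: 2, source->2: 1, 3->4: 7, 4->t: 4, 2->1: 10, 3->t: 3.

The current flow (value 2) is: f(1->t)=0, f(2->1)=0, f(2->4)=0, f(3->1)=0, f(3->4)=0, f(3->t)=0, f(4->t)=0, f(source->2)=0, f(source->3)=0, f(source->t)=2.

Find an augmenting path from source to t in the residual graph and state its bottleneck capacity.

source->3->t, bottleneck 3

Residual along source->3->t: source->3: 3, 3->t: 3.
Bottleneck = min = 3.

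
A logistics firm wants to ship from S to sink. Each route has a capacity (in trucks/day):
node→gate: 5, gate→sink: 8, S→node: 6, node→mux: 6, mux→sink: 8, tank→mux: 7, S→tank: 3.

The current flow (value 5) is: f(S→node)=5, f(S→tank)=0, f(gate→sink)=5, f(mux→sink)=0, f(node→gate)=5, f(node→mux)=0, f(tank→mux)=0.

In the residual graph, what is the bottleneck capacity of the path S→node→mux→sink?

Residual capacities along the path: S→node: 1, node→mux: 6, mux→sink: 8.
Minimum is 1.

1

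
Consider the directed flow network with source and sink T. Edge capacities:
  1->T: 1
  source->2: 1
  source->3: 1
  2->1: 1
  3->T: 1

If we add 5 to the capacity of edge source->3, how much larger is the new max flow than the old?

Original max flow = 2.
Even with extra capacity on source->3, another cut of capacity 2 remains binding.
New max flow = 2. Increase = 0.

0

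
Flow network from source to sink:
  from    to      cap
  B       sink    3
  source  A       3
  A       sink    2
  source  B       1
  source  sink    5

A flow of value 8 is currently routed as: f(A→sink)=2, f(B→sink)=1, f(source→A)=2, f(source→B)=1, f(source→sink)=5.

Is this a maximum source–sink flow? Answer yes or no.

Residual reachable from source: {A, source}; sink is not reachable.
Saturated cut: source→B, source→sink, A→sink with total capacity 8 = current flow value. Flow is maximum.

Yes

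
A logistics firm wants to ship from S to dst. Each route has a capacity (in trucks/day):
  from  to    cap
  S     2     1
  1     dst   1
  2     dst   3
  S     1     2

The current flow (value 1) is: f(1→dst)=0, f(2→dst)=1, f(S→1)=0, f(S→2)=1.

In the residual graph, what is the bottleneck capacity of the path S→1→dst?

1

Residual capacities along the path: S→1: 2, 1→dst: 1.
Minimum is 1.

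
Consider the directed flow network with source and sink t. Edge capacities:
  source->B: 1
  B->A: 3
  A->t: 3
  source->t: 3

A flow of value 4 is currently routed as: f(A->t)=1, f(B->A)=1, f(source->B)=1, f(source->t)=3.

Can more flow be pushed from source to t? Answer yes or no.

No

Residual reachable from source: {source}; t is not reachable.
Saturated cut: source->B, source->t with total capacity 4 = current flow value. Flow is maximum.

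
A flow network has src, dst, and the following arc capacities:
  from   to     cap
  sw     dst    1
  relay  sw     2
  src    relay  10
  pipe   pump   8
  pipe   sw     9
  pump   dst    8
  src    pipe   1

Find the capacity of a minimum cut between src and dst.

2

Max flow = 2 (via 2 augmenting paths).
In the residual at optimum, the set reachable from src is {relay, src, sw}.
Cut edges: src->pipe (cap 1), sw->dst (cap 1). Sum = 2.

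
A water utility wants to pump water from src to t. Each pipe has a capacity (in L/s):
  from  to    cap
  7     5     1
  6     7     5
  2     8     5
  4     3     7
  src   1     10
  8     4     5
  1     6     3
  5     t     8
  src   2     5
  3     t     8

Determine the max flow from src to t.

6

Augment src->1->6->7->5->t: bottleneck 1. Total 1.
Augment src->2->8->4->3->t: bottleneck 5. Total 6.
No augmenting path remains in the residual graph.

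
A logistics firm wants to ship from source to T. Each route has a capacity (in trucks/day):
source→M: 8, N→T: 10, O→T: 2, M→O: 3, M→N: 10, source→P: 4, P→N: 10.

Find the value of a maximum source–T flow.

Augment source→P→N→T: bottleneck 4. Total 4.
Augment source→M→N→T: bottleneck 6. Total 10.
Augment source→M→O→T: bottleneck 2. Total 12.
No augmenting path remains in the residual graph.

12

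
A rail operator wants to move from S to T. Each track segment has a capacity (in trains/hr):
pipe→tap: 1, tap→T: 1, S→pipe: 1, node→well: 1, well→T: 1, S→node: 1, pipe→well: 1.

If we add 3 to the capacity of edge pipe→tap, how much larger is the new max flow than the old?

0

Original max flow = 2.
Edge pipe→tap does not cross the min cut (source side {S}), so extra capacity there cannot help.
New max flow = 2. Increase = 0.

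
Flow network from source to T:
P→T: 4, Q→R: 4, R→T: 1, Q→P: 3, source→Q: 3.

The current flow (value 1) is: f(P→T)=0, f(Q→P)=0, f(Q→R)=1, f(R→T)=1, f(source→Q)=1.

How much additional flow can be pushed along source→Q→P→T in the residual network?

Residual capacities along the path: source→Q: 2, Q→P: 3, P→T: 4.
Minimum is 2.

2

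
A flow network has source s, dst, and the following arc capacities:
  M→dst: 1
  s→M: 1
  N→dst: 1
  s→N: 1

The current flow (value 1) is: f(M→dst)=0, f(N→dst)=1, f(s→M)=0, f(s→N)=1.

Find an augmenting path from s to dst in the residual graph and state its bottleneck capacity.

Residual along s→M→dst: s→M: 1, M→dst: 1.
Bottleneck = min = 1.

s→M→dst, bottleneck 1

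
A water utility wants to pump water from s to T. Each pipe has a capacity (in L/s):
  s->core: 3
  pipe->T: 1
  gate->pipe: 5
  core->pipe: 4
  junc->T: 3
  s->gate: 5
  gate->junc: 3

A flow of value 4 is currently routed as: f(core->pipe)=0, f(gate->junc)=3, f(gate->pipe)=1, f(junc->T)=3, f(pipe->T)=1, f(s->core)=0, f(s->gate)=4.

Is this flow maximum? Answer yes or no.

Yes

Residual reachable from s: {core, gate, pipe, s}; T is not reachable.
Saturated cut: gate->junc, pipe->T with total capacity 4 = current flow value. Flow is maximum.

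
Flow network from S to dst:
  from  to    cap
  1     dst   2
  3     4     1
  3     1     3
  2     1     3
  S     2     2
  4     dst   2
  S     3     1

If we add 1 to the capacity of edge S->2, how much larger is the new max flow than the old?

0

Original max flow = 3.
Even with extra capacity on S->2, another cut of capacity 3 remains binding.
New max flow = 3. Increase = 0.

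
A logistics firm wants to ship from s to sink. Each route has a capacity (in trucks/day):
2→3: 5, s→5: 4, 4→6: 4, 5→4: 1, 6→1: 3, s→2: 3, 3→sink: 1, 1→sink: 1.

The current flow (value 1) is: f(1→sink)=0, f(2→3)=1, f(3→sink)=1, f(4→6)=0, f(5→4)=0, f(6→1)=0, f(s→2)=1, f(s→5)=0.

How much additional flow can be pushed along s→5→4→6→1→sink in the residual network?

1

Residual capacities along the path: s→5: 4, 5→4: 1, 4→6: 4, 6→1: 3, 1→sink: 1.
Minimum is 1.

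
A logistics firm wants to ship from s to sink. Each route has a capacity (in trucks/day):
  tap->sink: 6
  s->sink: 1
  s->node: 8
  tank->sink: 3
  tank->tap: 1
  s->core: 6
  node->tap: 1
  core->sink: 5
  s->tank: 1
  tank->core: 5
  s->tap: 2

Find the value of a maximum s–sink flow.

Augment s->sink: bottleneck 1. Total 1.
Augment s->tank->sink: bottleneck 1. Total 2.
Augment s->core->sink: bottleneck 5. Total 7.
Augment s->tap->sink: bottleneck 2. Total 9.
Augment s->node->tap->sink: bottleneck 1. Total 10.
No augmenting path remains in the residual graph.

10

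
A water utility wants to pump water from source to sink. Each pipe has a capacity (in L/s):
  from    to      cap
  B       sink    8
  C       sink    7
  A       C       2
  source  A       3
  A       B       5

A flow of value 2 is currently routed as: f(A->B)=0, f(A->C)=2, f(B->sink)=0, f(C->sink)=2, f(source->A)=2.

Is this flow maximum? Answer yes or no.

No

Residual path source->A->B->sink has bottleneck 1 > 0.
Pushing 1 along it raises the flow to 3, so the given flow is not maximum.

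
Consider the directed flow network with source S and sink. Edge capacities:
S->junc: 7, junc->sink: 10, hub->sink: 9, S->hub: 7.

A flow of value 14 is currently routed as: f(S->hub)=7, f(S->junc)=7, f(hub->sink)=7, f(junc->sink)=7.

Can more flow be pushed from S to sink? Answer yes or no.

No

Residual reachable from S: {S}; sink is not reachable.
Saturated cut: S->hub, S->junc with total capacity 14 = current flow value. Flow is maximum.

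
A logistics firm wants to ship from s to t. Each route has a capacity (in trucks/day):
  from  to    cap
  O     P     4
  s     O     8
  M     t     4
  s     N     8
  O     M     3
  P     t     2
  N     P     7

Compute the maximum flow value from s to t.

Augment s→O→M→t: bottleneck 3. Total 3.
Augment s→O→P→t: bottleneck 2. Total 5.
No augmenting path remains in the residual graph.

5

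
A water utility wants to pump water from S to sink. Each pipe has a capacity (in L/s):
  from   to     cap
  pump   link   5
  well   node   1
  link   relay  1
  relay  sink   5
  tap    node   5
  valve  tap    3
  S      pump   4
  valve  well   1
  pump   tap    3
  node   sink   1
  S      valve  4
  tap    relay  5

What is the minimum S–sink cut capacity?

Max flow = 6 (via 4 augmenting paths).
In the residual at optimum, the set reachable from S is {S, link, node, pump, relay, tap, valve, well}.
Cut edges: relay->sink (cap 5), node->sink (cap 1). Sum = 6.

6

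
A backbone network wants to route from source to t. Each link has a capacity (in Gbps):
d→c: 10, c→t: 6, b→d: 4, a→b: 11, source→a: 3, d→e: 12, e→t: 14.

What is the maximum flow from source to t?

Augment source→a→b→d→c→t: bottleneck 3. Total 3.
No augmenting path remains in the residual graph.

3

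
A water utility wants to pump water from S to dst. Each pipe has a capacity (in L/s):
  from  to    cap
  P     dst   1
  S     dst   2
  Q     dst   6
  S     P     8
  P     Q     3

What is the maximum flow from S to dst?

6

Augment S->dst: bottleneck 2. Total 2.
Augment S->P->dst: bottleneck 1. Total 3.
Augment S->P->Q->dst: bottleneck 3. Total 6.
No augmenting path remains in the residual graph.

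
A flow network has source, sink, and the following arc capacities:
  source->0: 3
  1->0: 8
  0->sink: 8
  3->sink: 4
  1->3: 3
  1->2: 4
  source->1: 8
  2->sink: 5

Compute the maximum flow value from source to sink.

Augment source->0->sink: bottleneck 3. Total 3.
Augment source->1->2->sink: bottleneck 4. Total 7.
Augment source->1->3->sink: bottleneck 3. Total 10.
Augment source->1->0->sink: bottleneck 1. Total 11.
No augmenting path remains in the residual graph.

11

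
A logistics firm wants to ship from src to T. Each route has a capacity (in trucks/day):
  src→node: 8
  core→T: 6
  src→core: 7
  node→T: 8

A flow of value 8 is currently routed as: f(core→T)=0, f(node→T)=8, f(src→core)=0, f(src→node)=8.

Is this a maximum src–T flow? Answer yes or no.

Residual path src→core→T has bottleneck 6 > 0.
Pushing 6 along it raises the flow to 14, so the given flow is not maximum.

No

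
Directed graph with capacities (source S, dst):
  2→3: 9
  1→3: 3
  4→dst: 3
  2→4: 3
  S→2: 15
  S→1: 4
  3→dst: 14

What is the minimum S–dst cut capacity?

Max flow = 15 (via 3 augmenting paths).
In the residual at optimum, the set reachable from S is {1, 2, S}.
Cut edges: 2→4 (cap 3), 2→3 (cap 9), 1→3 (cap 3). Sum = 15.

15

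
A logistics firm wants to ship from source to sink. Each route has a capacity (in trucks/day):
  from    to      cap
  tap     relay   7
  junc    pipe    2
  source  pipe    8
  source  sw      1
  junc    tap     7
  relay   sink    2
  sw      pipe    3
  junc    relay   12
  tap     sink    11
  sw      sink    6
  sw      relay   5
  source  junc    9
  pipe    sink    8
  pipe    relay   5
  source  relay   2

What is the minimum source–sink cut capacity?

Max flow = 18 (via 4 augmenting paths).
In the residual at optimum, the set reachable from source is {junc, pipe, relay, source}.
Cut edges: source→sw (cap 1), junc→tap (cap 7), pipe→sink (cap 8), relay→sink (cap 2). Sum = 18.

18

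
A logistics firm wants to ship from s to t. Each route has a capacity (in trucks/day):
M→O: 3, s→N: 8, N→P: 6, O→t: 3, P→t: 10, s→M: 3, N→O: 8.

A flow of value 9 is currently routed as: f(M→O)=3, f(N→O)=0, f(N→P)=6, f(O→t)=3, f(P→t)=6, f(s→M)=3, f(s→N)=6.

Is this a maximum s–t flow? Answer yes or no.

Residual reachable from s: {M, N, O, s}; t is not reachable.
Saturated cut: N→P, O→t with total capacity 9 = current flow value. Flow is maximum.

Yes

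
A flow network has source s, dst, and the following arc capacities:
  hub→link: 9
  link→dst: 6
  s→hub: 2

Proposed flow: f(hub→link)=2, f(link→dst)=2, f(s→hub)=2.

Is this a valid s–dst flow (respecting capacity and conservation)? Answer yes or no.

Yes

Every edge has 0 ≤ f(e) ≤ cap(e).
At each intermediate node, inflow equals outflow.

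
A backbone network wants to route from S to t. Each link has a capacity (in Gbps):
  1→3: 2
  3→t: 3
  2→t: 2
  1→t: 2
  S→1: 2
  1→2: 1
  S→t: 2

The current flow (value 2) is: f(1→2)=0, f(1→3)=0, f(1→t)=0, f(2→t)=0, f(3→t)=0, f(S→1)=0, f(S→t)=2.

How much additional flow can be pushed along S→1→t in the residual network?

Residual capacities along the path: S→1: 2, 1→t: 2.
Minimum is 2.

2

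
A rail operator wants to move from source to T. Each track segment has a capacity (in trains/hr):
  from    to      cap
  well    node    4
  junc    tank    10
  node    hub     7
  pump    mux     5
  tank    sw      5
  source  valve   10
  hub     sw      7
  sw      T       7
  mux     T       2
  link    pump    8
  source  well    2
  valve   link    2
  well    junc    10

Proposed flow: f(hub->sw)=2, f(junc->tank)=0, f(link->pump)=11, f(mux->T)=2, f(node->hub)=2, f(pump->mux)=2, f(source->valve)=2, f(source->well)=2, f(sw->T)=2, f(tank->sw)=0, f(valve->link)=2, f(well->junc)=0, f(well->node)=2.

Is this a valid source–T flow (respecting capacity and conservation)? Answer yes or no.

Capacity violated on link->pump: flow 11 > capacity 8.

No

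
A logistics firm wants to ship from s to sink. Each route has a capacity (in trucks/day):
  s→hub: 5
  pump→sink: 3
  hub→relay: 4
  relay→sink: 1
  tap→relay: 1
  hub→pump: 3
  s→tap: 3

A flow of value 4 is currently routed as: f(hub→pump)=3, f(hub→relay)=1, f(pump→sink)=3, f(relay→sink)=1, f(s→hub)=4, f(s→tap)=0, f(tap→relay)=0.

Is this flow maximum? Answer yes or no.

Residual reachable from s: {hub, relay, s, tap}; sink is not reachable.
Saturated cut: hub→pump, relay→sink with total capacity 4 = current flow value. Flow is maximum.

Yes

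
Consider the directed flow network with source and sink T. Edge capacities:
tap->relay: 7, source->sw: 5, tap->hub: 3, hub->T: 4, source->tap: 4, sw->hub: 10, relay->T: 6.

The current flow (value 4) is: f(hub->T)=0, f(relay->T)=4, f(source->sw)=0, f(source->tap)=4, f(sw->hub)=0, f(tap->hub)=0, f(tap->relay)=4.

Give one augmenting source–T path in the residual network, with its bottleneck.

Residual along source->sw->hub->T: source->sw: 5, sw->hub: 10, hub->T: 4.
Bottleneck = min = 4.

source->sw->hub->T, bottleneck 4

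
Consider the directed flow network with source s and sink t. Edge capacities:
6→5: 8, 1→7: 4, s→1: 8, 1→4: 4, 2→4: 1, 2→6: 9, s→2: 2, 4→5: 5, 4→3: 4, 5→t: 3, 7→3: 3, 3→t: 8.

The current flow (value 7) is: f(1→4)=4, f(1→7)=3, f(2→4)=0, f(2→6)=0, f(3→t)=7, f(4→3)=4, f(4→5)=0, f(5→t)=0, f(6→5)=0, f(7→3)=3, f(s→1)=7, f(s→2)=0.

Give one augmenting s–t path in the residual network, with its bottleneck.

s→2→4→5→t, bottleneck 1

Residual along s→2→4→5→t: s→2: 2, 2→4: 1, 4→5: 5, 5→t: 3.
Bottleneck = min = 1.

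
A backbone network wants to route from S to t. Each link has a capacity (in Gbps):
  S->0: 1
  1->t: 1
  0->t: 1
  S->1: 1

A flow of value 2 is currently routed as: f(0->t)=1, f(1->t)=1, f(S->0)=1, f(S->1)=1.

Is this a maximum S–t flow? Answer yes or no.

Yes

Residual reachable from S: {S}; t is not reachable.
Saturated cut: S->1, S->0 with total capacity 2 = current flow value. Flow is maximum.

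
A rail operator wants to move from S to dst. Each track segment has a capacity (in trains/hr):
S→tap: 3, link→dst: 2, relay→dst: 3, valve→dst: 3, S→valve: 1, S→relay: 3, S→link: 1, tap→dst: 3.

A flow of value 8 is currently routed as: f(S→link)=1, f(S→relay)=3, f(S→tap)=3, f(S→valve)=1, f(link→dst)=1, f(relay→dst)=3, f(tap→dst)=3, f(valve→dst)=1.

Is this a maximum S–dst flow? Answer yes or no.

Yes

Residual reachable from S: {S}; dst is not reachable.
Saturated cut: S→relay, S→valve, S→tap, S→link with total capacity 8 = current flow value. Flow is maximum.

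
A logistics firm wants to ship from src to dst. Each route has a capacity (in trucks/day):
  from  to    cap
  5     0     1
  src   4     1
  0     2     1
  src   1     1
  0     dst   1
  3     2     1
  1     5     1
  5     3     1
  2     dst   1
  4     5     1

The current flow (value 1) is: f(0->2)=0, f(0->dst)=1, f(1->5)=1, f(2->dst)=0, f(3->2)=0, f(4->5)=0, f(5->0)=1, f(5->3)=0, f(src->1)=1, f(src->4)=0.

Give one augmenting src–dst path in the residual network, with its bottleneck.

Residual along src->4->5->3->2->dst: src->4: 1, 4->5: 1, 5->3: 1, 3->2: 1, 2->dst: 1.
Bottleneck = min = 1.

src->4->5->3->2->dst, bottleneck 1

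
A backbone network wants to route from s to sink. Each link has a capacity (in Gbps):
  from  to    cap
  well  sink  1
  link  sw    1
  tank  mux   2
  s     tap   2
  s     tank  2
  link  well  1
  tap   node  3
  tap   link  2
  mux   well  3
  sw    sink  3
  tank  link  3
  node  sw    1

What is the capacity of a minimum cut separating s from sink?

Max flow = 3 (via 3 augmenting paths).
In the residual at optimum, the set reachable from s is {link, mux, node, s, tank, tap, well}.
Cut edges: link->sw (cap 1), well->sink (cap 1), node->sw (cap 1). Sum = 3.

3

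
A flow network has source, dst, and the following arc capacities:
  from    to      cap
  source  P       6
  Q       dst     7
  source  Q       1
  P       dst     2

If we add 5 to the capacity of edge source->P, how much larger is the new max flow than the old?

Original max flow = 3.
Edge source->P does not cross the min cut (source side {P, source}), so extra capacity there cannot help.
New max flow = 3. Increase = 0.

0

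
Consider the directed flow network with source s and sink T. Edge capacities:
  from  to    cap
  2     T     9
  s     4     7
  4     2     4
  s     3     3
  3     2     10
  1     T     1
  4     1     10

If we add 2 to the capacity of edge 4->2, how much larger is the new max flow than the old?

Original max flow = 8.
After raising cap(4->2), augmenting paths through that edge carry 2 more units.
New max flow = 10. Increase = 2.

2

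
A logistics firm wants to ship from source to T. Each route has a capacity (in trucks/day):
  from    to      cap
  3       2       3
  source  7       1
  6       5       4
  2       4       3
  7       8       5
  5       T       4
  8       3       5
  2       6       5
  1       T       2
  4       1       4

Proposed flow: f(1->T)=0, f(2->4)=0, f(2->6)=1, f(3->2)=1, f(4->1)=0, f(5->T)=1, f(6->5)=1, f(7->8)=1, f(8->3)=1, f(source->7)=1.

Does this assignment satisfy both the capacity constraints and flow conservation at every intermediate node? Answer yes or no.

Yes

Every edge has 0 ≤ f(e) ≤ cap(e).
At each intermediate node, inflow equals outflow.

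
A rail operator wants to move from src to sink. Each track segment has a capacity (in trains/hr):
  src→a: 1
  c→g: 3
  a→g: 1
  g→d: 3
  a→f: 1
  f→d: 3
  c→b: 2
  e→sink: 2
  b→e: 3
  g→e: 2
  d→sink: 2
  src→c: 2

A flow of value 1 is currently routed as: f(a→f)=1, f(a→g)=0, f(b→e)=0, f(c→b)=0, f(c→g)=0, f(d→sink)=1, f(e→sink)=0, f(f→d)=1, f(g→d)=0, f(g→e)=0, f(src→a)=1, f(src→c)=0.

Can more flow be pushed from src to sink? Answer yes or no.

Yes

Residual path src→c→g→d→sink has bottleneck 1 > 0.
Pushing 1 along it raises the flow to 2, so the given flow is not maximum.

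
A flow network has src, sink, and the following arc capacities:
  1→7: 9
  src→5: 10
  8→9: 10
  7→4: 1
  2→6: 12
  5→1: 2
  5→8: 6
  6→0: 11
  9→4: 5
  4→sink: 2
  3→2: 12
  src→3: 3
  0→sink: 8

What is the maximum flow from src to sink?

5

Augment src→5→8→9→4→sink: bottleneck 2. Total 2.
Augment src→3→2→6→0→sink: bottleneck 3. Total 5.
No augmenting path remains in the residual graph.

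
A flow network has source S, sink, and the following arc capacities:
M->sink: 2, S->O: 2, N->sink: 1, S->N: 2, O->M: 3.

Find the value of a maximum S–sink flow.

Augment S->N->sink: bottleneck 1. Total 1.
Augment S->O->M->sink: bottleneck 2. Total 3.
No augmenting path remains in the residual graph.

3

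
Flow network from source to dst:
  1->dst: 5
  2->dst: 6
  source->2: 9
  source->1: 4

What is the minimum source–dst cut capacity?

10

Max flow = 10 (via 2 augmenting paths).
In the residual at optimum, the set reachable from source is {2, source}.
Cut edges: source->1 (cap 4), 2->dst (cap 6). Sum = 10.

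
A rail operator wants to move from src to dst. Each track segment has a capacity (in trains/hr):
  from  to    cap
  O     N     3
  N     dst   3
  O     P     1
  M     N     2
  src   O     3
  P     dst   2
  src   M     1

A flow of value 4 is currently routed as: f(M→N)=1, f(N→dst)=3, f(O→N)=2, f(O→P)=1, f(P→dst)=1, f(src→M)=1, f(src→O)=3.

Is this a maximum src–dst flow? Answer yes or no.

Yes

Residual reachable from src: {src}; dst is not reachable.
Saturated cut: src→O, src→M with total capacity 4 = current flow value. Flow is maximum.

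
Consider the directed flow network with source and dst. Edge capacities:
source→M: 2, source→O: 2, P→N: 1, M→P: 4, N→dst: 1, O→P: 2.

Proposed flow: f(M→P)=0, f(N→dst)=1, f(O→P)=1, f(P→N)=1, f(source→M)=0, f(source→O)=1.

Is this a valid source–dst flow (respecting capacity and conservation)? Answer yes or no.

Every edge has 0 ≤ f(e) ≤ cap(e).
At each intermediate node, inflow equals outflow.

Yes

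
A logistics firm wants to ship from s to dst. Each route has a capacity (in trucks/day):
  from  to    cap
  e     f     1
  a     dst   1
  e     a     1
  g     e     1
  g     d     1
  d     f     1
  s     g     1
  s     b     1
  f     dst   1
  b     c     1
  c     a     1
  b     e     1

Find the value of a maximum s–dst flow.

2

Augment s→g→d→f→dst: bottleneck 1. Total 1.
Augment s→b→e→a→dst: bottleneck 1. Total 2.
No augmenting path remains in the residual graph.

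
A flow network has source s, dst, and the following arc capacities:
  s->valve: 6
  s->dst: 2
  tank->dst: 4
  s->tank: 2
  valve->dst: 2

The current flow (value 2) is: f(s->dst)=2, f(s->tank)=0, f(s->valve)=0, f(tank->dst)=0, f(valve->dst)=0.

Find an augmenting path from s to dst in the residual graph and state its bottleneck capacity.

s->tank->dst, bottleneck 2

Residual along s->tank->dst: s->tank: 2, tank->dst: 4.
Bottleneck = min = 2.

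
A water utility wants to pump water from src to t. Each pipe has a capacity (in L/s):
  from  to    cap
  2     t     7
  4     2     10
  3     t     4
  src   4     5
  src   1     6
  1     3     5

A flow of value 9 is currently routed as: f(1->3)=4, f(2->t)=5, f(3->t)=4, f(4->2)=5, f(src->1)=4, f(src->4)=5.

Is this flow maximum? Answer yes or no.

Residual reachable from src: {1, 3, src}; t is not reachable.
Saturated cut: src->4, 3->t with total capacity 9 = current flow value. Flow is maximum.

Yes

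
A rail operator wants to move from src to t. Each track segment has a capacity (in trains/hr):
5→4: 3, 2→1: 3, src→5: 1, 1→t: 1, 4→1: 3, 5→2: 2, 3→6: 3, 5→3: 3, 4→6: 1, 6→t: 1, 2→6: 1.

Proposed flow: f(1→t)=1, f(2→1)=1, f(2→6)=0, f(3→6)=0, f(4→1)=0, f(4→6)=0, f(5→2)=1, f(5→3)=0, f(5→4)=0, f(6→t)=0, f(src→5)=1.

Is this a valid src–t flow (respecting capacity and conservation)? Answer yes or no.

Every edge has 0 ≤ f(e) ≤ cap(e).
At each intermediate node, inflow equals outflow.

Yes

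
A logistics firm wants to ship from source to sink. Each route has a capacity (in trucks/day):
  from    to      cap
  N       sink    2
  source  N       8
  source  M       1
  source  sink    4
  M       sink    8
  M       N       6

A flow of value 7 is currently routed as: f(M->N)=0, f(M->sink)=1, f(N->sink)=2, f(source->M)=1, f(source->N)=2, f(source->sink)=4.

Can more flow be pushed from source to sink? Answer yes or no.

No

Residual reachable from source: {N, source}; sink is not reachable.
Saturated cut: source->M, source->sink, N->sink with total capacity 7 = current flow value. Flow is maximum.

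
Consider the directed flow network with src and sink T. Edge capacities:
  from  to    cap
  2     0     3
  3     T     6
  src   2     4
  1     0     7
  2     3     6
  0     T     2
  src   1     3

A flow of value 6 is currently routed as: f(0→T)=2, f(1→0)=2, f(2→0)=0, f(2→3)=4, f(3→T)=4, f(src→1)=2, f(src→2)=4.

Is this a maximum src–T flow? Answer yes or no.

Residual reachable from src: {0, 1, src}; T is not reachable.
Saturated cut: src→2, 0→T with total capacity 6 = current flow value. Flow is maximum.

Yes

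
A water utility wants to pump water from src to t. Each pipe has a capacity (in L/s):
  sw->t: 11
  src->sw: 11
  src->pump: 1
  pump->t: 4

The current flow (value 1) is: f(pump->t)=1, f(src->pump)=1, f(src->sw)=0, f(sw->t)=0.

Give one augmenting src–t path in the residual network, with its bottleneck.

src->sw->t, bottleneck 11

Residual along src->sw->t: src->sw: 11, sw->t: 11.
Bottleneck = min = 11.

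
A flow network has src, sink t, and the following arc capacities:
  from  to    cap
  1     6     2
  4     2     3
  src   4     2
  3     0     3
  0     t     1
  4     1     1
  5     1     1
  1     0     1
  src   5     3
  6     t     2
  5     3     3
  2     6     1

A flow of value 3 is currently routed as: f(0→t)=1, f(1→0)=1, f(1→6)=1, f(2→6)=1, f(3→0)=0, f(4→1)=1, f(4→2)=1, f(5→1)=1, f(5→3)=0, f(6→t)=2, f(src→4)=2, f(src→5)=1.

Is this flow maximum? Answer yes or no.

Residual reachable from src: {0, 1, 2, 3, 4, 5, 6, src}; t is not reachable.
Saturated cut: 6→t, 0→t with total capacity 3 = current flow value. Flow is maximum.

Yes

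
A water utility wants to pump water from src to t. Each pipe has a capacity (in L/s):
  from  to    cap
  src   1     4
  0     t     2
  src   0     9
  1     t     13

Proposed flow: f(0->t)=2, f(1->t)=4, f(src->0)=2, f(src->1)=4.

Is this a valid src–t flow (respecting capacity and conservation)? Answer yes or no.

Yes

Every edge has 0 ≤ f(e) ≤ cap(e).
At each intermediate node, inflow equals outflow.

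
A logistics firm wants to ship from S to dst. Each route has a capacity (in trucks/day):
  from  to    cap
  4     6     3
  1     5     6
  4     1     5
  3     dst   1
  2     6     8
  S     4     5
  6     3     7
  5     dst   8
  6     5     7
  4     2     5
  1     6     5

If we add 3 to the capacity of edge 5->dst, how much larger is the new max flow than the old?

Original max flow = 5.
Edge 5->dst does not cross the min cut (source side {S}), so extra capacity there cannot help.
New max flow = 5. Increase = 0.

0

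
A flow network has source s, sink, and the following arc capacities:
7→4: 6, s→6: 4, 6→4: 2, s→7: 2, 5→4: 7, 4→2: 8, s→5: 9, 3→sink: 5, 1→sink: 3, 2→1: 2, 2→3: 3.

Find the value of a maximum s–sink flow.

5

Augment s→7→4→2→3→sink: bottleneck 2. Total 2.
Augment s→6→4→2→3→sink: bottleneck 1. Total 3.
Augment s→6→4→2→1→sink: bottleneck 1. Total 4.
Augment s→5→4→2→1→sink: bottleneck 1. Total 5.
No augmenting path remains in the residual graph.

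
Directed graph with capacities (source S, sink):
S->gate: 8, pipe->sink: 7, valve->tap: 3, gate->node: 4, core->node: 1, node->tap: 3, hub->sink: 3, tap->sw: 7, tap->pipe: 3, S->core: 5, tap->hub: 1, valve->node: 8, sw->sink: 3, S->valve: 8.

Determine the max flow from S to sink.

Augment S->valve->tap->hub->sink: bottleneck 1. Total 1.
Augment S->valve->tap->pipe->sink: bottleneck 2. Total 3.
Augment S->valve->node->tap->pipe->sink: bottleneck 1. Total 4.
Augment S->valve->node->tap->sw->sink: bottleneck 2. Total 6.
No augmenting path remains in the residual graph.

6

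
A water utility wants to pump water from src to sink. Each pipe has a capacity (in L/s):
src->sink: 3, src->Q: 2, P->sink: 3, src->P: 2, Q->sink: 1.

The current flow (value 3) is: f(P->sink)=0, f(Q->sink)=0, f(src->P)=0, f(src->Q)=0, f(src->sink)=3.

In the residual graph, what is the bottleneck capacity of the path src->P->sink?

2

Residual capacities along the path: src->P: 2, P->sink: 3.
Minimum is 2.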